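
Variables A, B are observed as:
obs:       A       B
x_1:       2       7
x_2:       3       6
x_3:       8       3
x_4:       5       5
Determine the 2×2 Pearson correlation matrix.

Step 1 — column means:
  mean(A) = (2 + 3 + 8 + 5) / 4 = 18/4 = 4.5
  mean(B) = (7 + 6 + 3 + 5) / 4 = 21/4 = 5.25

Step 2 — sample variances and covariances s[i,j] = (1/(n-1)) · Σ_k (x_{k,i} - mean_i) · (x_{k,j} - mean_j), with n-1 = 3:
  s[A,A] = ((-2.5)·(-2.5) + (-1.5)·(-1.5) + (3.5)·(3.5) + (0.5)·(0.5)) / 3 = 21/3 = 7
  s[A,B] = ((-2.5)·(1.75) + (-1.5)·(0.75) + (3.5)·(-2.25) + (0.5)·(-0.25)) / 3 = -13.5/3 = -4.5
  s[B,B] = ((1.75)·(1.75) + (0.75)·(0.75) + (-2.25)·(-2.25) + (-0.25)·(-0.25)) / 3 = 8.75/3 = 2.9167
  Sample standard deviations s_i = √(s[i,i]):
  s(A) = √(7) = 2.6458
  s(B) = √(2.9167) = 1.7078

Step 3 — r_{ij} = s_{ij} / (s_i · s_j):
  r[A,A] = 1 (diagonal).
  r[A,B] = -4.5 / (2.6458 · 1.7078) = -4.5 / 4.5185 = -0.9959
  r[B,B] = 1 (diagonal).

R is symmetric with unit diagonal. Assembling:

R = [[1, -0.9959],
 [-0.9959, 1]]


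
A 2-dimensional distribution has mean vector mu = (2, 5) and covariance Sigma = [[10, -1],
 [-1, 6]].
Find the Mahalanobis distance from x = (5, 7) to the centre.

Step 1 — centre the observation: (x - mu) = (3, 2).

Step 2 — invert Sigma. det(Sigma) = 10·6 - (-1)² = 59.
  Sigma^{-1} = (1/det) · [[d, -b], [-b, a]] = [[0.1017, 0.0169],
 [0.0169, 0.1695]].

Step 3 — form the quadratic (x - mu)^T · Sigma^{-1} · (x - mu):
  Sigma^{-1} · (x - mu) = (0.339, 0.3898).
  (x - mu)^T · [Sigma^{-1} · (x - mu)] = (3)·(0.339) + (2)·(0.3898) = 1.7966.

Step 4 — take square root: d = √(1.7966) ≈ 1.3404.

d(x, mu) = √(1.7966) ≈ 1.3404


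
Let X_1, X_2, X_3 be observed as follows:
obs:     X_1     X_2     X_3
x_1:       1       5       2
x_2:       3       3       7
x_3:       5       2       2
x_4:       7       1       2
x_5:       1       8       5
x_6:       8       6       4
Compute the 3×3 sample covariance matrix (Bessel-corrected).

Step 1 — column means:
  mean(X_1) = (1 + 3 + 5 + 7 + 1 + 8) / 6 = 25/6 = 4.1667
  mean(X_2) = (5 + 3 + 2 + 1 + 8 + 6) / 6 = 25/6 = 4.1667
  mean(X_3) = (2 + 7 + 2 + 2 + 5 + 4) / 6 = 22/6 = 3.6667

Step 2 — sample covariance S[i,j] = (1/(n-1)) · Σ_k (x_{k,i} - mean_i) · (x_{k,j} - mean_j), with n-1 = 5.
  S[X_1,X_1] = ((-3.1667)·(-3.1667) + (-1.1667)·(-1.1667) + (0.8333)·(0.8333) + (2.8333)·(2.8333) + (-3.1667)·(-3.1667) + (3.8333)·(3.8333)) / 5 = 44.8333/5 = 8.9667
  S[X_1,X_2] = ((-3.1667)·(0.8333) + (-1.1667)·(-1.1667) + (0.8333)·(-2.1667) + (2.8333)·(-3.1667) + (-3.1667)·(3.8333) + (3.8333)·(1.8333)) / 5 = -17.1667/5 = -3.4333
  S[X_1,X_3] = ((-3.1667)·(-1.6667) + (-1.1667)·(3.3333) + (0.8333)·(-1.6667) + (2.8333)·(-1.6667) + (-3.1667)·(1.3333) + (3.8333)·(0.3333)) / 5 = -7.6667/5 = -1.5333
  S[X_2,X_2] = ((0.8333)·(0.8333) + (-1.1667)·(-1.1667) + (-2.1667)·(-2.1667) + (-3.1667)·(-3.1667) + (3.8333)·(3.8333) + (1.8333)·(1.8333)) / 5 = 34.8333/5 = 6.9667
  S[X_2,X_3] = ((0.8333)·(-1.6667) + (-1.1667)·(3.3333) + (-2.1667)·(-1.6667) + (-3.1667)·(-1.6667) + (3.8333)·(1.3333) + (1.8333)·(0.3333)) / 5 = 9.3333/5 = 1.8667
  S[X_3,X_3] = ((-1.6667)·(-1.6667) + (3.3333)·(3.3333) + (-1.6667)·(-1.6667) + (-1.6667)·(-1.6667) + (1.3333)·(1.3333) + (0.3333)·(0.3333)) / 5 = 21.3333/5 = 4.2667

S is symmetric (S[j,i] = S[i,j]). Assembling:

S = [[8.9667, -3.4333, -1.5333],
 [-3.4333, 6.9667, 1.8667],
 [-1.5333, 1.8667, 4.2667]]


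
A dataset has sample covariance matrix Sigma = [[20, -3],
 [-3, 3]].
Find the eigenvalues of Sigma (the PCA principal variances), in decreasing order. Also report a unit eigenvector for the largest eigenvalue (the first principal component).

Step 1 — characteristic polynomial of 2×2 Sigma:
  det(Sigma - λI) = λ² - trace · λ + det = 0.
  trace = 20 + 3 = 23, det = 20·3 - (-3)² = 51.
Step 2 — discriminant:
  Δ = trace² - 4·det = 529 - 204 = 325.
Step 3 — eigenvalues:
  λ = (trace ± √Δ)/2 = (23 ± 18.0278)/2,
  λ_1 = 20.5139,  λ_2 = 2.4861.

Step 4 — unit eigenvector for λ_1: solve (Sigma - λ_1 I)v = 0. First row:
  (20 - 20.5139)·v_x + (-3)·v_y = 0, i.e. (-0.5139)·v_x + (-3)·v_y = 0,
  so v ∝ (b, λ_1 - a) = (-3, 0.5139); multiply by -1 so the first entry is positive: u = (3, -0.5139).
  ||u|| = √((3)² + (-0.5139)²) = √(9.2641) ≈ 3.0437,
  v_1 = u/||u|| ≈ (0.9856, -0.1688) (||v_1|| = 1).

λ_1 = 20.5139,  λ_2 = 2.4861;  v_1 ≈ (0.9856, -0.1688)


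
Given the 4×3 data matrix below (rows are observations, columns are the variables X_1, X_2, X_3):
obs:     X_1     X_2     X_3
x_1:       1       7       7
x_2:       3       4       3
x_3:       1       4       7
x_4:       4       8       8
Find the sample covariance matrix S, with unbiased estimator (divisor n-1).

Step 1 — column means:
  mean(X_1) = (1 + 3 + 1 + 4) / 4 = 9/4 = 2.25
  mean(X_2) = (7 + 4 + 4 + 8) / 4 = 23/4 = 5.75
  mean(X_3) = (7 + 3 + 7 + 8) / 4 = 25/4 = 6.25

Step 2 — sample covariance S[i,j] = (1/(n-1)) · Σ_k (x_{k,i} - mean_i) · (x_{k,j} - mean_j), with n-1 = 3.
  S[X_1,X_1] = ((-1.25)·(-1.25) + (0.75)·(0.75) + (-1.25)·(-1.25) + (1.75)·(1.75)) / 3 = 6.75/3 = 2.25
  S[X_1,X_2] = ((-1.25)·(1.25) + (0.75)·(-1.75) + (-1.25)·(-1.75) + (1.75)·(2.25)) / 3 = 3.25/3 = 1.0833
  S[X_1,X_3] = ((-1.25)·(0.75) + (0.75)·(-3.25) + (-1.25)·(0.75) + (1.75)·(1.75)) / 3 = -1.25/3 = -0.4167
  S[X_2,X_2] = ((1.25)·(1.25) + (-1.75)·(-1.75) + (-1.75)·(-1.75) + (2.25)·(2.25)) / 3 = 12.75/3 = 4.25
  S[X_2,X_3] = ((1.25)·(0.75) + (-1.75)·(-3.25) + (-1.75)·(0.75) + (2.25)·(1.75)) / 3 = 9.25/3 = 3.0833
  S[X_3,X_3] = ((0.75)·(0.75) + (-3.25)·(-3.25) + (0.75)·(0.75) + (1.75)·(1.75)) / 3 = 14.75/3 = 4.9167

S is symmetric (S[j,i] = S[i,j]). Assembling:

S = [[2.25, 1.0833, -0.4167],
 [1.0833, 4.25, 3.0833],
 [-0.4167, 3.0833, 4.9167]]


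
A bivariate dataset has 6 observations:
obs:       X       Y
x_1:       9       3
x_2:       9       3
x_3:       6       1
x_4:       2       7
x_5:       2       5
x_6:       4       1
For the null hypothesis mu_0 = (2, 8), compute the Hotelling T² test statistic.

Step 1 — sample mean vector:
  mean(X) = (9 + 9 + 6 + 2 + 2 + 4) / 6 = 32/6 = 5.3333
  mean(Y) = (3 + 3 + 1 + 7 + 5 + 1) / 6 = 20/6 = 3.3333
  x̄ = (5.3333, 3.3333),  deviation x̄ - mu_0 = (5.3333, 3.3333) - (2, 8) = (3.3333, -4.6667).

Step 2 — sample covariance matrix, S[i,j] = (1/(n-1)) · Σ_k (x_{k,i} - mean_i) · (x_{k,j} - mean_j), divisor n-1 = 5:
  S[X,X] = ((3.6667)·(3.6667) + (3.6667)·(3.6667) + (0.6667)·(0.6667) + (-3.3333)·(-3.3333) + (-3.3333)·(-3.3333) + (-1.3333)·(-1.3333)) / 5 = 51.3333/5 = 10.2667
  S[X,Y] = ((3.6667)·(-0.3333) + (3.6667)·(-0.3333) + (0.6667)·(-2.3333) + (-3.3333)·(3.6667) + (-3.3333)·(1.6667) + (-1.3333)·(-2.3333)) / 5 = -18.6667/5 = -3.7333
  S[Y,Y] = ((-0.3333)·(-0.3333) + (-0.3333)·(-0.3333) + (-2.3333)·(-2.3333) + (3.6667)·(3.6667) + (1.6667)·(1.6667) + (-2.3333)·(-2.3333)) / 5 = 27.3333/5 = 5.4667
  S = [[10.2667, -3.7333],
 [-3.7333, 5.4667]].

Step 3 — invert S. det(S) = 10.2667·5.4667 - (-3.7333)² = 42.1867.
  S^{-1} = (1/det) · [[d, -b], [-b, a]] = [[0.1296, 0.0885],
 [0.0885, 0.2434]].

Step 4 — quadratic form (x̄ - mu_0)^T · S^{-1} · (x̄ - mu_0):
  S^{-1} · (x̄ - mu_0) = (0.019, -0.8407),
  (x̄ - mu_0)^T · [...] = (3.3333)·(0.019) + (-4.6667)·(-0.8407) = 3.9865.

Step 5 — scale by n: T² = 6 · 3.9865 = 23.9191.

T² ≈ 23.9191


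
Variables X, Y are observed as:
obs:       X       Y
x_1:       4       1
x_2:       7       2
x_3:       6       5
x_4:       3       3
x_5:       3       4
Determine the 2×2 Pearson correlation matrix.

Step 1 — column means:
  mean(X) = (4 + 7 + 6 + 3 + 3) / 5 = 23/5 = 4.6
  mean(Y) = (1 + 2 + 5 + 3 + 4) / 5 = 15/5 = 3

Step 2 — sample variances and covariances s[i,j] = (1/(n-1)) · Σ_k (x_{k,i} - mean_i) · (x_{k,j} - mean_j), with n-1 = 4:
  s[X,X] = ((-0.6)·(-0.6) + (2.4)·(2.4) + (1.4)·(1.4) + (-1.6)·(-1.6) + (-1.6)·(-1.6)) / 4 = 13.2/4 = 3.3
  s[X,Y] = ((-0.6)·(-2) + (2.4)·(-1) + (1.4)·(2) + (-1.6)·(0) + (-1.6)·(1)) / 4 = 0/4 = 0
  s[Y,Y] = ((-2)·(-2) + (-1)·(-1) + (2)·(2) + (0)·(0) + (1)·(1)) / 4 = 10/4 = 2.5
  Sample standard deviations s_i = √(s[i,i]):
  s(X) = √(3.3) = 1.8166
  s(Y) = √(2.5) = 1.5811

Step 3 — r_{ij} = s_{ij} / (s_i · s_j):
  r[X,X] = 1 (diagonal).
  r[X,Y] = 0 / (1.8166 · 1.5811) = 0 / 2.8723 = 0
  r[Y,Y] = 1 (diagonal).

R is symmetric with unit diagonal. Assembling:

R = [[1, 0],
 [0, 1]]


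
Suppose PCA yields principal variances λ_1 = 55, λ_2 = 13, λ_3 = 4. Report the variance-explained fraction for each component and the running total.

Step 1 — total variance = trace(Sigma) = Σ λ_i = 55 + 13 + 4 = 72.

Step 2 — fraction explained by component i = λ_i / Σ λ:
  PC1: 55/72 = 0.7639
  PC2: 13/72 = 0.1806
  PC3: 4/72 = 0.0556

Step 3 — cumulative fraction after k components = (λ_1 + ... + λ_k) / Σ λ:
  k = 1: 55/72 = 0.7639
  k = 2: (55 + 13)/72 = 68/72 = 0.9444
  k = 3: (55 + 13 + 4)/72 = 72/72 = 1

Summary (fraction, with percent):

explained: PC1 0.7639 (76.39%), PC2 0.1806 (18.06%), PC3 0.0556 (5.56%);  cumulative: 0.7639, 0.9444, 1


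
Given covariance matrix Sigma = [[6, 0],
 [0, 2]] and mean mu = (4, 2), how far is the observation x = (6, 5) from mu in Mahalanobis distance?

Step 1 — centre the observation: (x - mu) = (2, 3).

Step 2 — invert Sigma. det(Sigma) = 6·2 - (0)² = 12.
  Sigma^{-1} = (1/det) · [[d, -b], [-b, a]] = [[0.1667, 0],
 [0, 0.5]].

Step 3 — form the quadratic (x - mu)^T · Sigma^{-1} · (x - mu):
  Sigma^{-1} · (x - mu) = (0.3333, 1.5).
  (x - mu)^T · [Sigma^{-1} · (x - mu)] = (2)·(0.3333) + (3)·(1.5) = 5.1667.

Step 4 — take square root: d = √(5.1667) ≈ 2.273.

d(x, mu) = √(5.1667) ≈ 2.273


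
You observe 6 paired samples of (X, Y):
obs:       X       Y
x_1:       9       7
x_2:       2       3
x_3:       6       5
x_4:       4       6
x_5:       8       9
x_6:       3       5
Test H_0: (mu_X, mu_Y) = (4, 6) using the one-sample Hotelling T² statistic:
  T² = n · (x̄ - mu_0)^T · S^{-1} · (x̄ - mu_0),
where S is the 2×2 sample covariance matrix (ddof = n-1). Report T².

Step 1 — sample mean vector:
  mean(X) = (9 + 2 + 6 + 4 + 8 + 3) / 6 = 32/6 = 5.3333
  mean(Y) = (7 + 3 + 5 + 6 + 9 + 5) / 6 = 35/6 = 5.8333
  x̄ = (5.3333, 5.8333),  deviation x̄ - mu_0 = (5.3333, 5.8333) - (4, 6) = (1.3333, -0.1667).

Step 2 — sample covariance matrix, S[i,j] = (1/(n-1)) · Σ_k (x_{k,i} - mean_i) · (x_{k,j} - mean_j), divisor n-1 = 5:
  S[X,X] = ((3.6667)·(3.6667) + (-3.3333)·(-3.3333) + (0.6667)·(0.6667) + (-1.3333)·(-1.3333) + (2.6667)·(2.6667) + (-2.3333)·(-2.3333)) / 5 = 39.3333/5 = 7.8667
  S[X,Y] = ((3.6667)·(1.1667) + (-3.3333)·(-2.8333) + (0.6667)·(-0.8333) + (-1.3333)·(0.1667) + (2.6667)·(3.1667) + (-2.3333)·(-0.8333)) / 5 = 23.3333/5 = 4.6667
  S[Y,Y] = ((1.1667)·(1.1667) + (-2.8333)·(-2.8333) + (-0.8333)·(-0.8333) + (0.1667)·(0.1667) + (3.1667)·(3.1667) + (-0.8333)·(-0.8333)) / 5 = 20.8333/5 = 4.1667
  S = [[7.8667, 4.6667],
 [4.6667, 4.1667]].

Step 3 — invert S. det(S) = 7.8667·4.1667 - (4.6667)² = 11.
  S^{-1} = (1/det) · [[d, -b], [-b, a]] = [[0.3788, -0.4242],
 [-0.4242, 0.7152]].

Step 4 — quadratic form (x̄ - mu_0)^T · S^{-1} · (x̄ - mu_0):
  S^{-1} · (x̄ - mu_0) = (0.5758, -0.6848),
  (x̄ - mu_0)^T · [...] = (1.3333)·(0.5758) + (-0.1667)·(-0.6848) = 0.8818.

Step 5 — scale by n: T² = 6 · 0.8818 = 5.2909.

T² ≈ 5.2909


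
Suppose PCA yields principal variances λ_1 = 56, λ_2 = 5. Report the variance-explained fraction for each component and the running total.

Step 1 — total variance = trace(Sigma) = Σ λ_i = 56 + 5 = 61.

Step 2 — fraction explained by component i = λ_i / Σ λ:
  PC1: 56/61 = 0.918
  PC2: 5/61 = 0.082

Step 3 — cumulative fraction after k components = (λ_1 + ... + λ_k) / Σ λ:
  k = 1: 56/61 = 0.918
  k = 2: (56 + 5)/61 = 61/61 = 1

Summary (fraction, with percent):

explained: PC1 0.918 (91.8%), PC2 0.082 (8.2%);  cumulative: 0.918, 1


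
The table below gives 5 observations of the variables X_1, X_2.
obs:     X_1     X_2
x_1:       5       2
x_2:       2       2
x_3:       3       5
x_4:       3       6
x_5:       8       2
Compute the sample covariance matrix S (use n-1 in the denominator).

Step 1 — column means:
  mean(X_1) = (5 + 2 + 3 + 3 + 8) / 5 = 21/5 = 4.2
  mean(X_2) = (2 + 2 + 5 + 6 + 2) / 5 = 17/5 = 3.4

Step 2 — sample covariance S[i,j] = (1/(n-1)) · Σ_k (x_{k,i} - mean_i) · (x_{k,j} - mean_j), with n-1 = 4.
  S[X_1,X_1] = ((0.8)·(0.8) + (-2.2)·(-2.2) + (-1.2)·(-1.2) + (-1.2)·(-1.2) + (3.8)·(3.8)) / 4 = 22.8/4 = 5.7
  S[X_1,X_2] = ((0.8)·(-1.4) + (-2.2)·(-1.4) + (-1.2)·(1.6) + (-1.2)·(2.6) + (3.8)·(-1.4)) / 4 = -8.4/4 = -2.1
  S[X_2,X_2] = ((-1.4)·(-1.4) + (-1.4)·(-1.4) + (1.6)·(1.6) + (2.6)·(2.6) + (-1.4)·(-1.4)) / 4 = 15.2/4 = 3.8

S is symmetric (S[j,i] = S[i,j]). Assembling:

S = [[5.7, -2.1],
 [-2.1, 3.8]]


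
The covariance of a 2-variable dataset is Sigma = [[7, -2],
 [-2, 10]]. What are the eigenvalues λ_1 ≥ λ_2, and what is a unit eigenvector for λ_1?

Step 1 — characteristic polynomial of 2×2 Sigma:
  det(Sigma - λI) = λ² - trace · λ + det = 0.
  trace = 7 + 10 = 17, det = 7·10 - (-2)² = 66.
Step 2 — discriminant:
  Δ = trace² - 4·det = 289 - 264 = 25.
Step 3 — eigenvalues:
  λ = (trace ± √Δ)/2 = (17 ± 5)/2,
  λ_1 = 11,  λ_2 = 6.

Step 4 — unit eigenvector for λ_1: solve (Sigma - λ_1 I)v = 0. First row:
  (7 - 11)·v_x + (-2)·v_y = 0, i.e. (-4)·v_x + (-2)·v_y = 0,
  so v ∝ (b, λ_1 - a) = (-2, 4); multiply by -1 so the first entry is positive: u = (2, -4).
  ||u|| = √((2)² + (-4)²) = √(20) ≈ 4.4721,
  v_1 = u/||u|| ≈ (0.4472, -0.8944) (||v_1|| = 1).

λ_1 = 11,  λ_2 = 6;  v_1 ≈ (0.4472, -0.8944)


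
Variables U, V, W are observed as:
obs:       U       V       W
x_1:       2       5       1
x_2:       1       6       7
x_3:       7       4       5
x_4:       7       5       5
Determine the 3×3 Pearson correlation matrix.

Step 1 — column means:
  mean(U) = (2 + 1 + 7 + 7) / 4 = 17/4 = 4.25
  mean(V) = (5 + 6 + 4 + 5) / 4 = 20/4 = 5
  mean(W) = (1 + 7 + 5 + 5) / 4 = 18/4 = 4.5

Step 2 — sample variances and covariances s[i,j] = (1/(n-1)) · Σ_k (x_{k,i} - mean_i) · (x_{k,j} - mean_j), with n-1 = 3:
  s[U,U] = ((-2.25)·(-2.25) + (-3.25)·(-3.25) + (2.75)·(2.75) + (2.75)·(2.75)) / 3 = 30.75/3 = 10.25
  s[U,V] = ((-2.25)·(0) + (-3.25)·(1) + (2.75)·(-1) + (2.75)·(0)) / 3 = -6/3 = -2
  s[U,W] = ((-2.25)·(-3.5) + (-3.25)·(2.5) + (2.75)·(0.5) + (2.75)·(0.5)) / 3 = 2.5/3 = 0.8333
  s[V,V] = ((0)·(0) + (1)·(1) + (-1)·(-1) + (0)·(0)) / 3 = 2/3 = 0.6667
  s[V,W] = ((0)·(-3.5) + (1)·(2.5) + (-1)·(0.5) + (0)·(0.5)) / 3 = 2/3 = 0.6667
  s[W,W] = ((-3.5)·(-3.5) + (2.5)·(2.5) + (0.5)·(0.5) + (0.5)·(0.5)) / 3 = 19/3 = 6.3333
  Sample standard deviations s_i = √(s[i,i]):
  s(U) = √(10.25) = 3.2016
  s(V) = √(0.6667) = 0.8165
  s(W) = √(6.3333) = 2.5166

Step 3 — r_{ij} = s_{ij} / (s_i · s_j):
  r[U,U] = 1 (diagonal).
  r[U,V] = -2 / (3.2016 · 0.8165) = -2 / 2.6141 = -0.7651
  r[U,W] = 0.8333 / (3.2016 · 2.5166) = 0.8333 / 8.0571 = 0.1034
  r[V,V] = 1 (diagonal).
  r[V,W] = 0.6667 / (0.8165 · 2.5166) = 0.6667 / 2.0548 = 0.3244
  r[W,W] = 1 (diagonal).

R is symmetric with unit diagonal. Assembling:

R = [[1, -0.7651, 0.1034],
 [-0.7651, 1, 0.3244],
 [0.1034, 0.3244, 1]]


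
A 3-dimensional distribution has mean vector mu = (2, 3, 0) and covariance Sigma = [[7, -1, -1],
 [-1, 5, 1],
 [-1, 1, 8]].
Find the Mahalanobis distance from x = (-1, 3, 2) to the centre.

Step 1 — centre the observation: (x - mu) = (-3, 0, 2).

Step 2 — invert Sigma (cofactor / det for 3×3, or solve directly):
  Sigma^{-1} = [[0.1489, 0.0267, 0.0153],
 [0.0267, 0.2099, -0.0229],
 [0.0153, -0.0229, 0.1298]].

Step 3 — form the quadratic (x - mu)^T · Sigma^{-1} · (x - mu):
  Sigma^{-1} · (x - mu) = (-0.416, -0.126, 0.2137).
  (x - mu)^T · [Sigma^{-1} · (x - mu)] = (-3)·(-0.416) + (0)·(-0.126) + (2)·(0.2137) = 1.6756.

Step 4 — take square root: d = √(1.6756) ≈ 1.2944.

d(x, mu) = √(1.6756) ≈ 1.2944


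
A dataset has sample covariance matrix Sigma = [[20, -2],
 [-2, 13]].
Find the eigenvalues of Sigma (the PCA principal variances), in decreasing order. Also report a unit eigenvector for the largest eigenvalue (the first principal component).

Step 1 — characteristic polynomial of 2×2 Sigma:
  det(Sigma - λI) = λ² - trace · λ + det = 0.
  trace = 20 + 13 = 33, det = 20·13 - (-2)² = 256.
Step 2 — discriminant:
  Δ = trace² - 4·det = 1089 - 1024 = 65.
Step 3 — eigenvalues:
  λ = (trace ± √Δ)/2 = (33 ± 8.0623)/2,
  λ_1 = 20.5311,  λ_2 = 12.4689.

Step 4 — unit eigenvector for λ_1: solve (Sigma - λ_1 I)v = 0. First row:
  (20 - 20.5311)·v_x + (-2)·v_y = 0, i.e. (-0.5311)·v_x + (-2)·v_y = 0,
  so v ∝ (b, λ_1 - a) = (-2, 0.5311); multiply by -1 so the first entry is positive: u = (2, -0.5311).
  ||u|| = √((2)² + (-0.5311)²) = √(4.2821) ≈ 2.0693,
  v_1 = u/||u|| ≈ (0.9665, -0.2567) (||v_1|| = 1).

λ_1 = 20.5311,  λ_2 = 12.4689;  v_1 ≈ (0.9665, -0.2567)


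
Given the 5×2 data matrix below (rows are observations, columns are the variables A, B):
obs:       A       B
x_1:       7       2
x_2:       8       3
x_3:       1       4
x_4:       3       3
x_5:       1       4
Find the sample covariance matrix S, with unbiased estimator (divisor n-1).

Step 1 — column means:
  mean(A) = (7 + 8 + 1 + 3 + 1) / 5 = 20/5 = 4
  mean(B) = (2 + 3 + 4 + 3 + 4) / 5 = 16/5 = 3.2

Step 2 — sample covariance S[i,j] = (1/(n-1)) · Σ_k (x_{k,i} - mean_i) · (x_{k,j} - mean_j), with n-1 = 4.
  S[A,A] = ((3)·(3) + (4)·(4) + (-3)·(-3) + (-1)·(-1) + (-3)·(-3)) / 4 = 44/4 = 11
  S[A,B] = ((3)·(-1.2) + (4)·(-0.2) + (-3)·(0.8) + (-1)·(-0.2) + (-3)·(0.8)) / 4 = -9/4 = -2.25
  S[B,B] = ((-1.2)·(-1.2) + (-0.2)·(-0.2) + (0.8)·(0.8) + (-0.2)·(-0.2) + (0.8)·(0.8)) / 4 = 2.8/4 = 0.7

S is symmetric (S[j,i] = S[i,j]). Assembling:

S = [[11, -2.25],
 [-2.25, 0.7]]


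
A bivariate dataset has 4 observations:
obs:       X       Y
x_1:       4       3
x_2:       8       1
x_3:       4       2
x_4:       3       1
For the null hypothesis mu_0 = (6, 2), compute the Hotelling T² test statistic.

Step 1 — sample mean vector:
  mean(X) = (4 + 8 + 4 + 3) / 4 = 19/4 = 4.75
  mean(Y) = (3 + 1 + 2 + 1) / 4 = 7/4 = 1.75
  x̄ = (4.75, 1.75),  deviation x̄ - mu_0 = (4.75, 1.75) - (6, 2) = (-1.25, -0.25).

Step 2 — sample covariance matrix, S[i,j] = (1/(n-1)) · Σ_k (x_{k,i} - mean_i) · (x_{k,j} - mean_j), divisor n-1 = 3:
  S[X,X] = ((-0.75)·(-0.75) + (3.25)·(3.25) + (-0.75)·(-0.75) + (-1.75)·(-1.75)) / 3 = 14.75/3 = 4.9167
  S[X,Y] = ((-0.75)·(1.25) + (3.25)·(-0.75) + (-0.75)·(0.25) + (-1.75)·(-0.75)) / 3 = -2.25/3 = -0.75
  S[Y,Y] = ((1.25)·(1.25) + (-0.75)·(-0.75) + (0.25)·(0.25) + (-0.75)·(-0.75)) / 3 = 2.75/3 = 0.9167
  S = [[4.9167, -0.75],
 [-0.75, 0.9167]].

Step 3 — invert S. det(S) = 4.9167·0.9167 - (-0.75)² = 3.9444.
  S^{-1} = (1/det) · [[d, -b], [-b, a]] = [[0.2324, 0.1901],
 [0.1901, 1.2465]].

Step 4 — quadratic form (x̄ - mu_0)^T · S^{-1} · (x̄ - mu_0):
  S^{-1} · (x̄ - mu_0) = (-0.338, -0.5493),
  (x̄ - mu_0)^T · [...] = (-1.25)·(-0.338) + (-0.25)·(-0.5493) = 0.5599.

Step 5 — scale by n: T² = 4 · 0.5599 = 2.2394.

T² ≈ 2.2394


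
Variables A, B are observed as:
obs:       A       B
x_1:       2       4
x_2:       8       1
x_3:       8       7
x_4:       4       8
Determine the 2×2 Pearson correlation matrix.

Step 1 — column means:
  mean(A) = (2 + 8 + 8 + 4) / 4 = 22/4 = 5.5
  mean(B) = (4 + 1 + 7 + 8) / 4 = 20/4 = 5

Step 2 — sample variances and covariances s[i,j] = (1/(n-1)) · Σ_k (x_{k,i} - mean_i) · (x_{k,j} - mean_j), with n-1 = 3:
  s[A,A] = ((-3.5)·(-3.5) + (2.5)·(2.5) + (2.5)·(2.5) + (-1.5)·(-1.5)) / 3 = 27/3 = 9
  s[A,B] = ((-3.5)·(-1) + (2.5)·(-4) + (2.5)·(2) + (-1.5)·(3)) / 3 = -6/3 = -2
  s[B,B] = ((-1)·(-1) + (-4)·(-4) + (2)·(2) + (3)·(3)) / 3 = 30/3 = 10
  Sample standard deviations s_i = √(s[i,i]):
  s(A) = √(9) = 3
  s(B) = √(10) = 3.1623

Step 3 — r_{ij} = s_{ij} / (s_i · s_j):
  r[A,A] = 1 (diagonal).
  r[A,B] = -2 / (3 · 3.1623) = -2 / 9.4868 = -0.2108
  r[B,B] = 1 (diagonal).

R is symmetric with unit diagonal. Assembling:

R = [[1, -0.2108],
 [-0.2108, 1]]


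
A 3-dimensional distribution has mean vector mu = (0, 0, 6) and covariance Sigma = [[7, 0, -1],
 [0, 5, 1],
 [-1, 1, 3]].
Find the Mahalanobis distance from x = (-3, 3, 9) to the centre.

Step 1 — centre the observation: (x - mu) = (-3, 3, 3).

Step 2 — invert Sigma (cofactor / det for 3×3, or solve directly):
  Sigma^{-1} = [[0.1505, -0.0108, 0.0538],
 [-0.0108, 0.2151, -0.0753],
 [0.0538, -0.0753, 0.3763]].

Step 3 — form the quadratic (x - mu)^T · Sigma^{-1} · (x - mu):
  Sigma^{-1} · (x - mu) = (-0.3226, 0.4516, 0.7419).
  (x - mu)^T · [Sigma^{-1} · (x - mu)] = (-3)·(-0.3226) + (3)·(0.4516) + (3)·(0.7419) = 4.5484.

Step 4 — take square root: d = √(4.5484) ≈ 2.1327.

d(x, mu) = √(4.5484) ≈ 2.1327


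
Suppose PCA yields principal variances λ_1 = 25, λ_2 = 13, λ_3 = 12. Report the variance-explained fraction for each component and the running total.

Step 1 — total variance = trace(Sigma) = Σ λ_i = 25 + 13 + 12 = 50.

Step 2 — fraction explained by component i = λ_i / Σ λ:
  PC1: 25/50 = 0.5
  PC2: 13/50 = 0.26
  PC3: 12/50 = 0.24

Step 3 — cumulative fraction after k components = (λ_1 + ... + λ_k) / Σ λ:
  k = 1: 25/50 = 0.5
  k = 2: (25 + 13)/50 = 38/50 = 0.76
  k = 3: (25 + 13 + 12)/50 = 50/50 = 1

Summary (fraction, with percent):

explained: PC1 0.5 (50%), PC2 0.26 (26%), PC3 0.24 (24%);  cumulative: 0.5, 0.76, 1


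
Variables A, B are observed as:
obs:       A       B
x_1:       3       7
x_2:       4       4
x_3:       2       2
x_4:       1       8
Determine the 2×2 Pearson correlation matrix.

Step 1 — column means:
  mean(A) = (3 + 4 + 2 + 1) / 4 = 10/4 = 2.5
  mean(B) = (7 + 4 + 2 + 8) / 4 = 21/4 = 5.25

Step 2 — sample variances and covariances s[i,j] = (1/(n-1)) · Σ_k (x_{k,i} - mean_i) · (x_{k,j} - mean_j), with n-1 = 3:
  s[A,A] = ((0.5)·(0.5) + (1.5)·(1.5) + (-0.5)·(-0.5) + (-1.5)·(-1.5)) / 3 = 5/3 = 1.6667
  s[A,B] = ((0.5)·(1.75) + (1.5)·(-1.25) + (-0.5)·(-3.25) + (-1.5)·(2.75)) / 3 = -3.5/3 = -1.1667
  s[B,B] = ((1.75)·(1.75) + (-1.25)·(-1.25) + (-3.25)·(-3.25) + (2.75)·(2.75)) / 3 = 22.75/3 = 7.5833
  Sample standard deviations s_i = √(s[i,i]):
  s(A) = √(1.6667) = 1.291
  s(B) = √(7.5833) = 2.7538

Step 3 — r_{ij} = s_{ij} / (s_i · s_j):
  r[A,A] = 1 (diagonal).
  r[A,B] = -1.1667 / (1.291 · 2.7538) = -1.1667 / 3.5551 = -0.3282
  r[B,B] = 1 (diagonal).

R is symmetric with unit diagonal. Assembling:

R = [[1, -0.3282],
 [-0.3282, 1]]


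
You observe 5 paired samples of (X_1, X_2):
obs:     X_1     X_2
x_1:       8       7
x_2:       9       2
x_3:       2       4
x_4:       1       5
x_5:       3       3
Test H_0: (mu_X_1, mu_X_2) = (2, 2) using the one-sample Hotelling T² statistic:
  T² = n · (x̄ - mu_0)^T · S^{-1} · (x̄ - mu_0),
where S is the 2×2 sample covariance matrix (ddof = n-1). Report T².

Step 1 — sample mean vector:
  mean(X_1) = (8 + 9 + 2 + 1 + 3) / 5 = 23/5 = 4.6
  mean(X_2) = (7 + 2 + 4 + 5 + 3) / 5 = 21/5 = 4.2
  x̄ = (4.6, 4.2),  deviation x̄ - mu_0 = (4.6, 4.2) - (2, 2) = (2.6, 2.2).

Step 2 — sample covariance matrix, S[i,j] = (1/(n-1)) · Σ_k (x_{k,i} - mean_i) · (x_{k,j} - mean_j), divisor n-1 = 4:
  S[X_1,X_1] = ((3.4)·(3.4) + (4.4)·(4.4) + (-2.6)·(-2.6) + (-3.6)·(-3.6) + (-1.6)·(-1.6)) / 4 = 53.2/4 = 13.3
  S[X_1,X_2] = ((3.4)·(2.8) + (4.4)·(-2.2) + (-2.6)·(-0.2) + (-3.6)·(0.8) + (-1.6)·(-1.2)) / 4 = -0.6/4 = -0.15
  S[X_2,X_2] = ((2.8)·(2.8) + (-2.2)·(-2.2) + (-0.2)·(-0.2) + (0.8)·(0.8) + (-1.2)·(-1.2)) / 4 = 14.8/4 = 3.7
  S = [[13.3, -0.15],
 [-0.15, 3.7]].

Step 3 — invert S. det(S) = 13.3·3.7 - (-0.15)² = 49.1875.
  S^{-1} = (1/det) · [[d, -b], [-b, a]] = [[0.0752, 0.003],
 [0.003, 0.2704]].

Step 4 — quadratic form (x̄ - mu_0)^T · S^{-1} · (x̄ - mu_0):
  S^{-1} · (x̄ - mu_0) = (0.2023, 0.6028),
  (x̄ - mu_0)^T · [...] = (2.6)·(0.2023) + (2.2)·(0.6028) = 1.8521.

Step 5 — scale by n: T² = 5 · 1.8521 = 9.2605.

T² ≈ 9.2605


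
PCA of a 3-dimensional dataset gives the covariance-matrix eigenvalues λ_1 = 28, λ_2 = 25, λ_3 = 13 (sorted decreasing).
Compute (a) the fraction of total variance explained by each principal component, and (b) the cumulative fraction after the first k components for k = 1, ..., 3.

Step 1 — total variance = trace(Sigma) = Σ λ_i = 28 + 25 + 13 = 66.

Step 2 — fraction explained by component i = λ_i / Σ λ:
  PC1: 28/66 = 0.4242
  PC2: 25/66 = 0.3788
  PC3: 13/66 = 0.197

Step 3 — cumulative fraction after k components = (λ_1 + ... + λ_k) / Σ λ:
  k = 1: 28/66 = 0.4242
  k = 2: (28 + 25)/66 = 53/66 = 0.803
  k = 3: (28 + 25 + 13)/66 = 66/66 = 1

Summary (fraction, with percent):

explained: PC1 0.4242 (42.42%), PC2 0.3788 (37.88%), PC3 0.197 (19.7%);  cumulative: 0.4242, 0.803, 1


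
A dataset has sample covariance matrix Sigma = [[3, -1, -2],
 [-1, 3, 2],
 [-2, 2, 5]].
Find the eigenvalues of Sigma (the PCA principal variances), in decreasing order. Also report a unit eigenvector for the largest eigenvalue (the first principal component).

Step 1 — characteristic polynomial p(λ) = det(λI - Sigma) = λ³ - tr·λ² + c_1·λ - det, where tr = trace, c_1 = sum of the principal 2×2 minors, det = det(Sigma):
  tr = 3 + 3 + 5 = 11,
  c_1 = (3·3 - (-1)²) + (3·5 - (-2)²) + (3·5 - (2)²) = 8 + 11 + 11 = 30,
  det = 3·(3·5 - (2)²) - (-1)·((-1)·5 - (2)·(-2)) + (-2)·((-1)·(2) - 3·(-2)) = 3·(11) - (-1)·(-1) + (-2)·(4) = 24.
  So p(λ) = λ³ - 11λ² + 30λ - 24.
Step 2 — look for an integer root (rational root theorem: any rational root is an integer divisor of 24). Testing λ = 2:
  p(2) = 8 - 44 + 60 - 24 = 0  ✓
  Dividing out (λ - 2): p(λ) = (λ - 2)(λ² - 9λ + 12).
Step 3 — remaining eigenvalues from the quadratic λ² - 9λ + 12 = 0:
  Δ = 9² - 4·12 = 81 - 48 = 33,  λ = (9 ± √33)/2 = (9 ± 5.7446)/2 ≈ 7.3723 or 1.6277.
  Sorted: λ_1 = 7.3723,  λ_2 = 2,  λ_3 = 1.6277  (check: sum = 11 = tr ✓).

Step 4 — unit eigenvector for λ_1 ≈ 7.3723: v spans the null space of (Sigma - λ_1 I), whose rows are
  r_1 = (-4.3723, -1, -2),  r_2 = (-1, -4.3723, 2),  r_3 = (-2, 2, -2.3723).
  v is orthogonal to every row, so take v ∝ r_1 × r_2 = ((-1)·(2) - (-2)·(-4.3723), (-2)·(-1) - (-4.3723)·(2), (-4.3723)·(-4.3723) - (-1)·(-1)) ≈ (-10.7446, 10.7446, 18.1168).
  Rescale (multiply by -1 so the first nonzero entry is positive): u = (10.7446, -10.7446, -18.1168).
  ||u|| = √((10.7446)² + (-10.7446)² + (-18.1168)²) = √(559.1113) ≈ 23.6455,  v_1 = u/||u|| ≈ (0.4544, -0.4544, -0.7662) (||v_1|| = 1).

λ_1 = 7.3723,  λ_2 = 2,  λ_3 = 1.6277;  v_1 ≈ (0.4544, -0.4544, -0.7662)


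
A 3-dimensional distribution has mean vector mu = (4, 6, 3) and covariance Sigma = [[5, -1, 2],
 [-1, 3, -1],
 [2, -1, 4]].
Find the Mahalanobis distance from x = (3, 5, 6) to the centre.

Step 1 — centre the observation: (x - mu) = (-1, -1, 3).

Step 2 — invert Sigma (cofactor / det for 3×3, or solve directly):
  Sigma^{-1} = [[0.2558, 0.0465, -0.1163],
 [0.0465, 0.3721, 0.0698],
 [-0.1163, 0.0698, 0.3256]].

Step 3 — form the quadratic (x - mu)^T · Sigma^{-1} · (x - mu):
  Sigma^{-1} · (x - mu) = (-0.6512, -0.2093, 1.0233).
  (x - mu)^T · [Sigma^{-1} · (x - mu)] = (-1)·(-0.6512) + (-1)·(-0.2093) + (3)·(1.0233) = 3.9302.

Step 4 — take square root: d = √(3.9302) ≈ 1.9825.

d(x, mu) = √(3.9302) ≈ 1.9825


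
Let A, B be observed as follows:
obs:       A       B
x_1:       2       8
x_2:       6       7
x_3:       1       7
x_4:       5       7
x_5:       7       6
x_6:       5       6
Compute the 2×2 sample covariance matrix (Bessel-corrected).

Step 1 — column means:
  mean(A) = (2 + 6 + 1 + 5 + 7 + 5) / 6 = 26/6 = 4.3333
  mean(B) = (8 + 7 + 7 + 7 + 6 + 6) / 6 = 41/6 = 6.8333

Step 2 — sample covariance S[i,j] = (1/(n-1)) · Σ_k (x_{k,i} - mean_i) · (x_{k,j} - mean_j), with n-1 = 5.
  S[A,A] = ((-2.3333)·(-2.3333) + (1.6667)·(1.6667) + (-3.3333)·(-3.3333) + (0.6667)·(0.6667) + (2.6667)·(2.6667) + (0.6667)·(0.6667)) / 5 = 27.3333/5 = 5.4667
  S[A,B] = ((-2.3333)·(1.1667) + (1.6667)·(0.1667) + (-3.3333)·(0.1667) + (0.6667)·(0.1667) + (2.6667)·(-0.8333) + (0.6667)·(-0.8333)) / 5 = -5.6667/5 = -1.1333
  S[B,B] = ((1.1667)·(1.1667) + (0.1667)·(0.1667) + (0.1667)·(0.1667) + (0.1667)·(0.1667) + (-0.8333)·(-0.8333) + (-0.8333)·(-0.8333)) / 5 = 2.8333/5 = 0.5667

S is symmetric (S[j,i] = S[i,j]). Assembling:

S = [[5.4667, -1.1333],
 [-1.1333, 0.5667]]


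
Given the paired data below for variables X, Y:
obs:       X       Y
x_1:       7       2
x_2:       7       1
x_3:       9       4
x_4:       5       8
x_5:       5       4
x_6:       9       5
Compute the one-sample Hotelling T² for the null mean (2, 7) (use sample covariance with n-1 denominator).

Step 1 — sample mean vector:
  mean(X) = (7 + 7 + 9 + 5 + 5 + 9) / 6 = 42/6 = 7
  mean(Y) = (2 + 1 + 4 + 8 + 4 + 5) / 6 = 24/6 = 4
  x̄ = (7, 4),  deviation x̄ - mu_0 = (7, 4) - (2, 7) = (5, -3).

Step 2 — sample covariance matrix, S[i,j] = (1/(n-1)) · Σ_k (x_{k,i} - mean_i) · (x_{k,j} - mean_j), divisor n-1 = 5:
  S[X,X] = ((0)·(0) + (0)·(0) + (2)·(2) + (-2)·(-2) + (-2)·(-2) + (2)·(2)) / 5 = 16/5 = 3.2
  S[X,Y] = ((0)·(-2) + (0)·(-3) + (2)·(0) + (-2)·(4) + (-2)·(0) + (2)·(1)) / 5 = -6/5 = -1.2
  S[Y,Y] = ((-2)·(-2) + (-3)·(-3) + (0)·(0) + (4)·(4) + (0)·(0) + (1)·(1)) / 5 = 30/5 = 6
  S = [[3.2, -1.2],
 [-1.2, 6]].

Step 3 — invert S. det(S) = 3.2·6 - (-1.2)² = 17.76.
  S^{-1} = (1/det) · [[d, -b], [-b, a]] = [[0.3378, 0.0676],
 [0.0676, 0.1802]].

Step 4 — quadratic form (x̄ - mu_0)^T · S^{-1} · (x̄ - mu_0):
  S^{-1} · (x̄ - mu_0) = (1.4865, -0.2027),
  (x̄ - mu_0)^T · [...] = (5)·(1.4865) + (-3)·(-0.2027) = 8.0405.

Step 5 — scale by n: T² = 6 · 8.0405 = 48.2432.

T² ≈ 48.2432


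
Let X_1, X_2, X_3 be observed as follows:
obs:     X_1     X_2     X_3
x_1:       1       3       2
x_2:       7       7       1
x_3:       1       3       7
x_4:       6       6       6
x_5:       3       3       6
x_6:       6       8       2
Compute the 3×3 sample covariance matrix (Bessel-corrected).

Step 1 — column means:
  mean(X_1) = (1 + 7 + 1 + 6 + 3 + 6) / 6 = 24/6 = 4
  mean(X_2) = (3 + 7 + 3 + 6 + 3 + 8) / 6 = 30/6 = 5
  mean(X_3) = (2 + 1 + 7 + 6 + 6 + 2) / 6 = 24/6 = 4

Step 2 — sample covariance S[i,j] = (1/(n-1)) · Σ_k (x_{k,i} - mean_i) · (x_{k,j} - mean_j), with n-1 = 5.
  S[X_1,X_1] = ((-3)·(-3) + (3)·(3) + (-3)·(-3) + (2)·(2) + (-1)·(-1) + (2)·(2)) / 5 = 36/5 = 7.2
  S[X_1,X_2] = ((-3)·(-2) + (3)·(2) + (-3)·(-2) + (2)·(1) + (-1)·(-2) + (2)·(3)) / 5 = 28/5 = 5.6
  S[X_1,X_3] = ((-3)·(-2) + (3)·(-3) + (-3)·(3) + (2)·(2) + (-1)·(2) + (2)·(-2)) / 5 = -14/5 = -2.8
  S[X_2,X_2] = ((-2)·(-2) + (2)·(2) + (-2)·(-2) + (1)·(1) + (-2)·(-2) + (3)·(3)) / 5 = 26/5 = 5.2
  S[X_2,X_3] = ((-2)·(-2) + (2)·(-3) + (-2)·(3) + (1)·(2) + (-2)·(2) + (3)·(-2)) / 5 = -16/5 = -3.2
  S[X_3,X_3] = ((-2)·(-2) + (-3)·(-3) + (3)·(3) + (2)·(2) + (2)·(2) + (-2)·(-2)) / 5 = 34/5 = 6.8

S is symmetric (S[j,i] = S[i,j]). Assembling:

S = [[7.2, 5.6, -2.8],
 [5.6, 5.2, -3.2],
 [-2.8, -3.2, 6.8]]


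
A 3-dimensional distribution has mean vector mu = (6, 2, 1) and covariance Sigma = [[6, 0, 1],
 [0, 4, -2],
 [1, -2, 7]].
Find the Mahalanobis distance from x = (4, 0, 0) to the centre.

Step 1 — centre the observation: (x - mu) = (-2, -2, -1).

Step 2 — invert Sigma (cofactor / det for 3×3, or solve directly):
  Sigma^{-1} = [[0.1714, -0.0143, -0.0286],
 [-0.0143, 0.2929, 0.0857],
 [-0.0286, 0.0857, 0.1714]].

Step 3 — form the quadratic (x - mu)^T · Sigma^{-1} · (x - mu):
  Sigma^{-1} · (x - mu) = (-0.2857, -0.6429, -0.2857).
  (x - mu)^T · [Sigma^{-1} · (x - mu)] = (-2)·(-0.2857) + (-2)·(-0.6429) + (-1)·(-0.2857) = 2.1429.

Step 4 — take square root: d = √(2.1429) ≈ 1.4639.

d(x, mu) = √(2.1429) ≈ 1.4639


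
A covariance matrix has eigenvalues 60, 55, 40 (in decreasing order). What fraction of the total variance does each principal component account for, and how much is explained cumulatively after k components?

Step 1 — total variance = trace(Sigma) = Σ λ_i = 60 + 55 + 40 = 155.

Step 2 — fraction explained by component i = λ_i / Σ λ:
  PC1: 60/155 = 0.3871
  PC2: 55/155 = 0.3548
  PC3: 40/155 = 0.2581

Step 3 — cumulative fraction after k components = (λ_1 + ... + λ_k) / Σ λ:
  k = 1: 60/155 = 0.3871
  k = 2: (60 + 55)/155 = 115/155 = 0.7419
  k = 3: (60 + 55 + 40)/155 = 155/155 = 1

Summary (fraction, with percent):

explained: PC1 0.3871 (38.71%), PC2 0.3548 (35.48%), PC3 0.2581 (25.81%);  cumulative: 0.3871, 0.7419, 1


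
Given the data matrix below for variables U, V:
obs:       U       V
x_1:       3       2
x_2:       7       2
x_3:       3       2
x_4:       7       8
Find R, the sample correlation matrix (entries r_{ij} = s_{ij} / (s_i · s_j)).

Step 1 — column means:
  mean(U) = (3 + 7 + 3 + 7) / 4 = 20/4 = 5
  mean(V) = (2 + 2 + 2 + 8) / 4 = 14/4 = 3.5

Step 2 — sample variances and covariances s[i,j] = (1/(n-1)) · Σ_k (x_{k,i} - mean_i) · (x_{k,j} - mean_j), with n-1 = 3:
  s[U,U] = ((-2)·(-2) + (2)·(2) + (-2)·(-2) + (2)·(2)) / 3 = 16/3 = 5.3333
  s[U,V] = ((-2)·(-1.5) + (2)·(-1.5) + (-2)·(-1.5) + (2)·(4.5)) / 3 = 12/3 = 4
  s[V,V] = ((-1.5)·(-1.5) + (-1.5)·(-1.5) + (-1.5)·(-1.5) + (4.5)·(4.5)) / 3 = 27/3 = 9
  Sample standard deviations s_i = √(s[i,i]):
  s(U) = √(5.3333) = 2.3094
  s(V) = √(9) = 3

Step 3 — r_{ij} = s_{ij} / (s_i · s_j):
  r[U,U] = 1 (diagonal).
  r[U,V] = 4 / (2.3094 · 3) = 4 / 6.9282 = 0.5774
  r[V,V] = 1 (diagonal).

R is symmetric with unit diagonal. Assembling:

R = [[1, 0.5774],
 [0.5774, 1]]


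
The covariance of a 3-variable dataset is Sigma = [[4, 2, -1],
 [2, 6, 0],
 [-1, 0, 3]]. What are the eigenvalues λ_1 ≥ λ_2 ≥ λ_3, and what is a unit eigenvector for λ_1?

Step 1 — characteristic polynomial p(λ) = det(λI - Sigma) = λ³ - tr·λ² + c_1·λ - det, where tr = trace, c_1 = sum of the principal 2×2 minors, det = det(Sigma):
  tr = 4 + 6 + 3 = 13,
  c_1 = (4·6 - (2)²) + (4·3 - (-1)²) + (6·3 - (0)²) = 20 + 11 + 18 = 49,
  det = 4·(6·3 - (0)²) - (2)·((2)·3 - (0)·(-1)) + (-1)·((2)·(0) - 6·(-1)) = 4·(18) - (2)·(6) + (-1)·(6) = 54.
  So p(λ) = λ³ - 13λ² + 49λ - 54.
Step 2 — look for an integer root (rational root theorem: any rational root is an integer divisor of 54). Testing λ = 2:
  p(2) = 8 - 52 + 98 - 54 = 0  ✓
  Dividing out (λ - 2): p(λ) = (λ - 2)(λ² - 11λ + 27).
Step 3 — remaining eigenvalues from the quadratic λ² - 11λ + 27 = 0:
  Δ = 11² - 4·27 = 121 - 108 = 13,  λ = (11 ± √13)/2 = (11 ± 3.6056)/2 ≈ 7.3028 or 3.6972.
  Sorted: λ_1 = 7.3028,  λ_2 = 3.6972,  λ_3 = 2  (check: sum = 13 = tr ✓).

Step 4 — unit eigenvector for λ_1 ≈ 7.3028: v spans the null space of (Sigma - λ_1 I), whose rows are
  r_1 = (-3.3028, 2, -1),  r_2 = (2, -1.3028, 0),  r_3 = (-1, 0, -4.3028).
  v is orthogonal to every row, so take v ∝ r_1 × r_2 = ((2)·(0) - (-1)·(-1.3028), (-1)·(2) - (-3.3028)·(0), (-3.3028)·(-1.3028) - (2)·(2)) ≈ (-1.3028, -2, 0.3028).
  Rescale (multiply by -1 so the first nonzero entry is positive): u = (1.3028, 2, -0.3028).
  ||u|| = √((1.3028)² + (2)² + (-0.3028)²) = √(5.7889) ≈ 2.406,  v_1 = u/||u|| ≈ (0.5415, 0.8313, -0.1258) (||v_1|| = 1).

λ_1 = 7.3028,  λ_2 = 3.6972,  λ_3 = 2;  v_1 ≈ (0.5415, 0.8313, -0.1258)


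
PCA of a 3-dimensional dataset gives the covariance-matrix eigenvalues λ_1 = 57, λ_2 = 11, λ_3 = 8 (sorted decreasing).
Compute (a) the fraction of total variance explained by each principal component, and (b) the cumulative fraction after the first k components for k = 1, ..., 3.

Step 1 — total variance = trace(Sigma) = Σ λ_i = 57 + 11 + 8 = 76.

Step 2 — fraction explained by component i = λ_i / Σ λ:
  PC1: 57/76 = 0.75
  PC2: 11/76 = 0.1447
  PC3: 8/76 = 0.1053

Step 3 — cumulative fraction after k components = (λ_1 + ... + λ_k) / Σ λ:
  k = 1: 57/76 = 0.75
  k = 2: (57 + 11)/76 = 68/76 = 0.8947
  k = 3: (57 + 11 + 8)/76 = 76/76 = 1

Summary (fraction, with percent):

explained: PC1 0.75 (75%), PC2 0.1447 (14.47%), PC3 0.1053 (10.53%);  cumulative: 0.75, 0.8947, 1


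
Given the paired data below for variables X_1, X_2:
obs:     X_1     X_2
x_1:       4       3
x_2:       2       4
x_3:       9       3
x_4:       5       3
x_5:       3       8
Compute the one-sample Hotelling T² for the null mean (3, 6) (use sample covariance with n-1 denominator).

Step 1 — sample mean vector:
  mean(X_1) = (4 + 2 + 9 + 5 + 3) / 5 = 23/5 = 4.6
  mean(X_2) = (3 + 4 + 3 + 3 + 8) / 5 = 21/5 = 4.2
  x̄ = (4.6, 4.2),  deviation x̄ - mu_0 = (4.6, 4.2) - (3, 6) = (1.6, -1.8).

Step 2 — sample covariance matrix, S[i,j] = (1/(n-1)) · Σ_k (x_{k,i} - mean_i) · (x_{k,j} - mean_j), divisor n-1 = 4:
  S[X_1,X_1] = ((-0.6)·(-0.6) + (-2.6)·(-2.6) + (4.4)·(4.4) + (0.4)·(0.4) + (-1.6)·(-1.6)) / 4 = 29.2/4 = 7.3
  S[X_1,X_2] = ((-0.6)·(-1.2) + (-2.6)·(-0.2) + (4.4)·(-1.2) + (0.4)·(-1.2) + (-1.6)·(3.8)) / 4 = -10.6/4 = -2.65
  S[X_2,X_2] = ((-1.2)·(-1.2) + (-0.2)·(-0.2) + (-1.2)·(-1.2) + (-1.2)·(-1.2) + (3.8)·(3.8)) / 4 = 18.8/4 = 4.7
  S = [[7.3, -2.65],
 [-2.65, 4.7]].

Step 3 — invert S. det(S) = 7.3·4.7 - (-2.65)² = 27.2875.
  S^{-1} = (1/det) · [[d, -b], [-b, a]] = [[0.1722, 0.0971],
 [0.0971, 0.2675]].

Step 4 — quadratic form (x̄ - mu_0)^T · S^{-1} · (x̄ - mu_0):
  S^{-1} · (x̄ - mu_0) = (0.1008, -0.3262),
  (x̄ - mu_0)^T · [...] = (1.6)·(0.1008) + (-1.8)·(-0.3262) = 0.7483.

Step 5 — scale by n: T² = 5 · 0.7483 = 3.7416.

T² ≈ 3.7416


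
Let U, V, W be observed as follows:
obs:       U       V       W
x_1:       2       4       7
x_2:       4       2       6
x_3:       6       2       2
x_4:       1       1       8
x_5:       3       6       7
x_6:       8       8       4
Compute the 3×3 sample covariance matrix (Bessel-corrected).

Step 1 — column means:
  mean(U) = (2 + 4 + 6 + 1 + 3 + 8) / 6 = 24/6 = 4
  mean(V) = (4 + 2 + 2 + 1 + 6 + 8) / 6 = 23/6 = 3.8333
  mean(W) = (7 + 6 + 2 + 8 + 7 + 4) / 6 = 34/6 = 5.6667

Step 2 — sample covariance S[i,j] = (1/(n-1)) · Σ_k (x_{k,i} - mean_i) · (x_{k,j} - mean_j), with n-1 = 5.
  S[U,U] = ((-2)·(-2) + (0)·(0) + (2)·(2) + (-3)·(-3) + (-1)·(-1) + (4)·(4)) / 5 = 34/5 = 6.8
  S[U,V] = ((-2)·(0.1667) + (0)·(-1.8333) + (2)·(-1.8333) + (-3)·(-2.8333) + (-1)·(2.1667) + (4)·(4.1667)) / 5 = 19/5 = 3.8
  S[U,W] = ((-2)·(1.3333) + (0)·(0.3333) + (2)·(-3.6667) + (-3)·(2.3333) + (-1)·(1.3333) + (4)·(-1.6667)) / 5 = -25/5 = -5
  S[V,V] = ((0.1667)·(0.1667) + (-1.8333)·(-1.8333) + (-1.8333)·(-1.8333) + (-2.8333)·(-2.8333) + (2.1667)·(2.1667) + (4.1667)·(4.1667)) / 5 = 36.8333/5 = 7.3667
  S[V,W] = ((0.1667)·(1.3333) + (-1.8333)·(0.3333) + (-1.8333)·(-3.6667) + (-2.8333)·(2.3333) + (2.1667)·(1.3333) + (4.1667)·(-1.6667)) / 5 = -4.3333/5 = -0.8667
  S[W,W] = ((1.3333)·(1.3333) + (0.3333)·(0.3333) + (-3.6667)·(-3.6667) + (2.3333)·(2.3333) + (1.3333)·(1.3333) + (-1.6667)·(-1.6667)) / 5 = 25.3333/5 = 5.0667

S is symmetric (S[j,i] = S[i,j]). Assembling:

S = [[6.8, 3.8, -5],
 [3.8, 7.3667, -0.8667],
 [-5, -0.8667, 5.0667]]


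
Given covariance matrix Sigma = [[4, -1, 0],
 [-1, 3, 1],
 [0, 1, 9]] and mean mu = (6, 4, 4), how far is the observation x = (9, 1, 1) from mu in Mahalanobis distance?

Step 1 — centre the observation: (x - mu) = (3, -3, -3).

Step 2 — invert Sigma (cofactor / det for 3×3, or solve directly):
  Sigma^{-1} = [[0.2737, 0.0947, -0.0105],
 [0.0947, 0.3789, -0.0421],
 [-0.0105, -0.0421, 0.1158]].

Step 3 — form the quadratic (x - mu)^T · Sigma^{-1} · (x - mu):
  Sigma^{-1} · (x - mu) = (0.5684, -0.7263, -0.2526).
  (x - mu)^T · [Sigma^{-1} · (x - mu)] = (3)·(0.5684) + (-3)·(-0.7263) + (-3)·(-0.2526) = 4.6421.

Step 4 — take square root: d = √(4.6421) ≈ 2.1546.

d(x, mu) = √(4.6421) ≈ 2.1546
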